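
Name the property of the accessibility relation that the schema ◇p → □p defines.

partial functionality: ∀x ∀y ∀z (Rxy ∧ Rxz → y = z)

This is the CD axiom.
It corresponds to partial functionality: ∀x ∀y ∀z (Rxy ∧ Rxz → y = z).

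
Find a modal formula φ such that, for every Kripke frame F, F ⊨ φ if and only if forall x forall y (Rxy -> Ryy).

A defining formula is □(□ψ → ψ) (the T□ axiom).
Suppose □(□ψ→ψ) is valid. Take Rxy and set V(ψ)={w : Ryw}. Then at y, □ψ holds; since □(□ψ→ψ) at x, □ψ→ψ at y, so ψ at y, i.e. Ryy.

□(□ψ → ψ)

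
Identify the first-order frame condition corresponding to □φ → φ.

Suppose □φ→φ is valid. At any x set V(φ)={w : Rxw}. Then □φ holds at x, so φ holds at x, i.e. Rxx.
Conversely, any frame satisfying ∀x Rxx validates the schema.
So the correspondent is reflexivity.

reflexivity: ∀x Rxx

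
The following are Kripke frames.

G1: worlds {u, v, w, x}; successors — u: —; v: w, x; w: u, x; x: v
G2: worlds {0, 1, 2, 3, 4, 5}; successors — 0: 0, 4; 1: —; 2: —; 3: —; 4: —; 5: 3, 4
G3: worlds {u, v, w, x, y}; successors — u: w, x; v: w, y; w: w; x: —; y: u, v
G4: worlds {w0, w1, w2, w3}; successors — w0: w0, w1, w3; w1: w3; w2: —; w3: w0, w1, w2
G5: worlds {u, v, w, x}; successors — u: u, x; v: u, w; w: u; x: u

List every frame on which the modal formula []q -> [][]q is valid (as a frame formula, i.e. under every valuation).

G2

Frame correspondent (Sahlqvist): forall x forall y forall z (Rxy & Ryz -> Rxz) — i.e. transitivity.
G1: fails — Rwx and Rxv but not Rwv.
G2: ✓.
G3: fails — Ryv and Rvw but not Ryw.
G4: fails — Rw3w1 and Rw1w3 but not Rw3w3.
G5: fails — Rwu and Rux but not Rwx.
Valid on: G2.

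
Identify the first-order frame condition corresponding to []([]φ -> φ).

Shift-reflexivity

Suppose □(□φ→φ) is valid. Take Rxy and set V(φ)={w : Ryw}. Then at y, □φ holds; since □(□φ→φ) at x, □φ→φ at y, so φ at y, i.e. Ryy.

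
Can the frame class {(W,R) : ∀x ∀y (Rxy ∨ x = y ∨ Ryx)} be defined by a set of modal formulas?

Modal frame validity is preserved under disjoint unions.
Take 4 disjoint single-world reflexive frames: each is trivially connected, but their disjoint union has 4 worlds with no edge between distinct components, so it is not connected.
So the class is not modally definable.

No — not modally definable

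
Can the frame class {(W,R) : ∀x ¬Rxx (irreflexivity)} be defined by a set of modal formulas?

Not definable by any modal formula

If a class were modally definable it would be closed under surjective bounded morphisms (Goldblatt–Thomason).
The 4-cycle (worlds w0,w1,w2,w3 with w0→w1→w2→w3→w0) is irreflexive, and the map sending every world to a single reflexive point • is a surjective bounded morphism (forth: every edge maps to (•,•); back: every world has a successor). So any modal formula valid on the 4-cycle is also valid on the reflexive point, which is not irreflexive.
So no modal formula (or set of formulas) defines exactly the irreflexive frames.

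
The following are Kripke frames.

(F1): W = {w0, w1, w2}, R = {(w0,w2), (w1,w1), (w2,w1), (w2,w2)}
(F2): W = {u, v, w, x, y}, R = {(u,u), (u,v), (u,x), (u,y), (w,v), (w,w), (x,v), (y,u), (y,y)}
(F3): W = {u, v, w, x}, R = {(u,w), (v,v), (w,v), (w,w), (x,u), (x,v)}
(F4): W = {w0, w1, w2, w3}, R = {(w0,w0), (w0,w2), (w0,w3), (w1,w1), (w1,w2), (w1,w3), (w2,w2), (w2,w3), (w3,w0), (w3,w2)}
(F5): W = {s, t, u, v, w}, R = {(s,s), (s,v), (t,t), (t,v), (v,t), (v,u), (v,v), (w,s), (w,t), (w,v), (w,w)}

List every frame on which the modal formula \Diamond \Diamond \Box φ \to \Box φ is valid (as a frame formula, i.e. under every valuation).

Frame correspondent (Sahlqvist): \forall x \forall y \forall z ((x R^2 y \wedge xRz) \to \exists w (yRw \wedge z = w)) — i.e. a generalized confluence (Geach) condition.
(F1): fails — w0R²w1, w0Rw2 but no w with w1Rw and w2=w.
(F2): fails — uR²v, uRu but no t with vRt and u=t.
(F3): fails — uR²v, uRw but no t with vRt and w=t.
(F4): fails — w0R²w2, w0Rw0 but no w with w2Rw and w0=w.
(F5): fails — sR²t, sRs but no w* with tRw* and s=w*.

none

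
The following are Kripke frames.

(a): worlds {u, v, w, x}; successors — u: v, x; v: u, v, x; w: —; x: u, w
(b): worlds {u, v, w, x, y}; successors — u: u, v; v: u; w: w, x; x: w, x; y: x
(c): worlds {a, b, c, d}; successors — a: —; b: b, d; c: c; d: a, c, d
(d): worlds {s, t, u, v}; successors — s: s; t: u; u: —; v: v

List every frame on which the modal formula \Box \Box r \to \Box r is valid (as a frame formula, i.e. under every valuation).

This is the axiom for density; its first-order frame correspondent is \forall x \forall y (Rxy \to \exists z (Rxz \wedge Rzy)).
(a): fails — Rxw but no z with Rxz and Rzw.
(b): condition met.
(c): condition met.
(d): fails — Rtu but no z with Rtz and Rzu.
Valid on: (b), (c).

(b), (c)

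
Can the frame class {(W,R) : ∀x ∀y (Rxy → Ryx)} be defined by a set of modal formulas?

The condition is symmetry. A defining modal formula is q → □◇q.
Suppose q→□◇q is valid. Take Rxy and set V(q)={x}. Then q at x, so □◇q at x, so ◇q at y, so some z with Ryz has q; z=x, i.e. Ryx.

Definable; q → □◇q defines it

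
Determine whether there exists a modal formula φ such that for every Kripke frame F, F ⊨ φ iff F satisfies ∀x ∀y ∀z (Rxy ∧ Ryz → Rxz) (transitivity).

Yes — defined by □r → □□r

The condition is transitivity. A defining modal formula is □r → □□r.
Suppose □r→□□r is valid. Take Rxy, Ryz and set V(r)={w : Rxw}. Then □r at x, so □□r at x, so □r at y, so r at z, i.e. Rxz.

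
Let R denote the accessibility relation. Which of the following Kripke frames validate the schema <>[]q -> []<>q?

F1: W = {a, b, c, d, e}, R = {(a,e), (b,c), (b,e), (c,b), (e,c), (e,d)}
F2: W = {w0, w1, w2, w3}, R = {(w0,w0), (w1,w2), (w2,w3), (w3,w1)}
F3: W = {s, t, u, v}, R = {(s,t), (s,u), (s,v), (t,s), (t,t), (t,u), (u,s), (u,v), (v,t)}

The schema corresponds to convergence: forall x forall y forall z (Rxy & Rxz -> exists w (Ryw & Rzw)).
F1: fails — Rbc and Rbe but c and e have no common successor.
F2: holds.
F3: fails — Rsv and Rsu but v and u have no common successor.

F2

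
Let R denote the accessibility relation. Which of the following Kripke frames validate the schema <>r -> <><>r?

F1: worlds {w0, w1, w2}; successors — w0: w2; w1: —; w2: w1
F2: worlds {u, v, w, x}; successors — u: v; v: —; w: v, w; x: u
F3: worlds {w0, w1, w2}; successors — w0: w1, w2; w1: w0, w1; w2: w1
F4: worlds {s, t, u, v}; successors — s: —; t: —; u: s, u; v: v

The schema corresponds to a generalized confluence (Geach) condition: forall x forall y (xRy -> exists w (y = w & x R^2 w)).
F1: fails — w0Rw2 but no w with w2=w and w0R²w.
F2: fails — uRv but no t with v=t and uR²t.
F3: fails — w0Rw2 but no w with w2=w and w0R²w.
F4: satisfies the condition.

F4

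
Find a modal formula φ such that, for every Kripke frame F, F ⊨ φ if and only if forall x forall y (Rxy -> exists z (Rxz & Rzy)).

□□q → □q

This is density; the standard corresponding axiom is C4: □□q → □q.
Suppose □□q→□q is valid. Take Rxy and set V(q)={w : xR²w}. Then □□q at x, so □q at x, so q at y, i.e. ∃z(Rxz∧Rzy).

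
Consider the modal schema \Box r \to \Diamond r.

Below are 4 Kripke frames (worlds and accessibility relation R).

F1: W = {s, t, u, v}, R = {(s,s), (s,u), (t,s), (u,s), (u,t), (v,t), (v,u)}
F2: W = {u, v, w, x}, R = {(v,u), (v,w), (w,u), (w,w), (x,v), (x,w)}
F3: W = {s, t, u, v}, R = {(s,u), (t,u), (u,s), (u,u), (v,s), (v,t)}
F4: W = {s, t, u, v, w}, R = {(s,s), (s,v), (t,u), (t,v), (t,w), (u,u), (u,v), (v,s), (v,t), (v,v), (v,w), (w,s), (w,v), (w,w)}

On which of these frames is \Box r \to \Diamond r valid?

The schema corresponds to seriality: \forall x \exists y Rxy.
F1: satisfies the condition.
F2: fails — world u has no successor.
F3: satisfies the condition.
F4: satisfies the condition.
Valid on: F1, F3, F4.

F1, F3, F4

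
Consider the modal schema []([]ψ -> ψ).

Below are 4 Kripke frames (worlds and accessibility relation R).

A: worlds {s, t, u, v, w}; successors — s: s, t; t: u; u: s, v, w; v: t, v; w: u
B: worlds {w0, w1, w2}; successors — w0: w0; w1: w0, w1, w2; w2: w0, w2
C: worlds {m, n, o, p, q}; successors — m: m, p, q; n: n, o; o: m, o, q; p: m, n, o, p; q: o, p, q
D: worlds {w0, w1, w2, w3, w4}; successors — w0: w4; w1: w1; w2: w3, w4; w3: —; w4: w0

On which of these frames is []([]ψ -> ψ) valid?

This is the axiom for shift-reflexivity; its first-order frame correspondent is forall x forall y (Rxy -> Ryy).
A: fails — Ruw but not Rww.
B: ✓.
C: ✓.
D: fails — Rw0w4 but not Rw4w4.
Valid on: B, C.

B, C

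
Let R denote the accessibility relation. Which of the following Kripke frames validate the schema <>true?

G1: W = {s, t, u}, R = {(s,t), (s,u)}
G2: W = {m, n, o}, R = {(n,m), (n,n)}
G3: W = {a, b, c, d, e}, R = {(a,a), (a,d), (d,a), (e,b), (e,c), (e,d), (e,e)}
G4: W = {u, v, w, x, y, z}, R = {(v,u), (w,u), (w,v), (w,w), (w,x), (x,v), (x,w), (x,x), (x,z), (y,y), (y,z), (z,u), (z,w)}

The schema corresponds to seriality: forall x exists y Rxy.
G1: fails — world t has no successor.
G2: fails — world m has no successor.
G3: fails — world b has no successor.
G4: fails — world u has no successor.

none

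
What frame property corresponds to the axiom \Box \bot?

emptiness of R: \forall x \forall y \neg Rxy

□⊥ is valid iff no world has any successor (otherwise □⊥ fails at any world with one).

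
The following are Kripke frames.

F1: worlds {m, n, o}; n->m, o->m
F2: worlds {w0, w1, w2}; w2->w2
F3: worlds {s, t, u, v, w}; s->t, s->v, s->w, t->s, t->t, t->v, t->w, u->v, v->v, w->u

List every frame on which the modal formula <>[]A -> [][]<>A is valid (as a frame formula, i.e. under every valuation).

The schema corresponds to a generalized confluence (Geach) condition: forall x forall y forall z ((xRy & x R^2 z) -> exists w (yRw & zRw)).
F1: ✓.
F2: ✓.
F3: fails — sRt, sR²w but no w* with tRw* and wRw*.

F1, F2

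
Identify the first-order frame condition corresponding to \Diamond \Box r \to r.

symmetry: \forall x \forall y (Rxy \to Ryx)

This is frame-equivalent to r → □◇r (substitute ¬r for r and contrapose).
Suppose r→□◇r is valid. Take Rxy and set V(r)={x}. Then r at x, so □◇r at x, so ◇r at y, so some z with Ryz has r; z=x, i.e. Ryx.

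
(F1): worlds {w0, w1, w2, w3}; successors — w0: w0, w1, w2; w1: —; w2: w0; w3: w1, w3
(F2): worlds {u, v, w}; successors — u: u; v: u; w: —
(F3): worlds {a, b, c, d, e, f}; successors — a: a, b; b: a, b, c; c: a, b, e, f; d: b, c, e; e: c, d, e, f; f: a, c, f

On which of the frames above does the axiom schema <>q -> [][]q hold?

(F2)

The schema corresponds to a generalized confluence (Geach) condition: forall x forall y forall z ((xRy & x R^2 z) -> exists w (y = w & z = w)).
(F1): fails — w0Rw0, w0R²w1 but w0 ≠ w1.
(F2): holds.
(F3): fails — aRa, aR²b but a ≠ b.
Valid on: (F2).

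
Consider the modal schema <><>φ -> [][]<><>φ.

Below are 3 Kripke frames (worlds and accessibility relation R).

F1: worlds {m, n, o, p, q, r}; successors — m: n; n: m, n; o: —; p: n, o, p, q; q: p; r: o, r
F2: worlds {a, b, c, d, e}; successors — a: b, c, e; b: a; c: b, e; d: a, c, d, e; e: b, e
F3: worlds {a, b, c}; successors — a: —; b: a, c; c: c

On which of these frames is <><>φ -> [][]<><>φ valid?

F3

The schema corresponds to a generalized confluence (Geach) condition: forall x forall y forall z ((x R^2 y & x R^2 z) -> exists w (y = w & z R^2 w)).
F1: fails — pR²m, pR²o but no w with m=w and oR²w.
F2: fails — aR²a, aR²b but no w with a=w and bR²w.
F3: satisfies the condition.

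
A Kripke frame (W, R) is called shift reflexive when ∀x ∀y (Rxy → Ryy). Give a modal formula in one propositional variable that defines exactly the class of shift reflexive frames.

The condition is shift-reflexivity. The T□ schema □(□s → s) defines it.

□(□s → s)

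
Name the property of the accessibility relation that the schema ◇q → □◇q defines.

The Euclidean property

Suppose ◇q→□◇q is valid. Take Rxy, Rxz and set V(q)={y}. Then ◇q at x, so □◇q at x, so ◇q at z, so some w with Rzw has q; w=y, i.e. Rzy. By symmetry of the argument, Ryz.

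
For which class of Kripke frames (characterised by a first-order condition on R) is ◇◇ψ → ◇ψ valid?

Equivalently (dual form): □ψ → □□ψ.
Suppose □ψ→□□ψ is valid. Take Rxy, Ryz and set V(ψ)={w : Rxw}. Then □ψ at x, so □□ψ at x, so □ψ at y, so ψ at z, i.e. Rxz.

transitivity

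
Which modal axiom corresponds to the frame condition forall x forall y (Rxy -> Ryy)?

□(□ψ → ψ)

The condition is shift-reflexivity. The T□ schema □(□ψ → ψ) defines it.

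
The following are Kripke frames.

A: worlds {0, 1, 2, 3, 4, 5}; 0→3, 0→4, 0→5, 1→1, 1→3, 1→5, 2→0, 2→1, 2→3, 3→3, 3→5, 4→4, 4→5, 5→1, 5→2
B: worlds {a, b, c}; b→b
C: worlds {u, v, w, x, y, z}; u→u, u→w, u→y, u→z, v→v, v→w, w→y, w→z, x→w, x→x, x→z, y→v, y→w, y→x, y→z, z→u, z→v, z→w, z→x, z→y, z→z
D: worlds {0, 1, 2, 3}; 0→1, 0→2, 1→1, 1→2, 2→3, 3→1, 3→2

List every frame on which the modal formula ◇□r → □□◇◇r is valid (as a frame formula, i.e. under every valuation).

A, B, C

The schema corresponds to a generalized confluence (Geach) condition: ∀x ∀y ∀z ((xRy ∧ xR²z) → ∃w (yRw ∧ zR²w)).
A: satisfies the condition.
B: satisfies the condition.
C: satisfies the condition.
D: fails — 0R2, 0R²2 but no w with 2Rw and 2R²w.
Valid on: A, B, C.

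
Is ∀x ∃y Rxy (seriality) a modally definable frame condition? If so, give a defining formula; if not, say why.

Definable; □p → ◇p defines it

Yes: it is seriality, defined by the D schema □p → ◇p.
Suppose □p→◇p is valid. At any x set V(p)=W. Then □p at x, so ◇p at x, so x has a successor.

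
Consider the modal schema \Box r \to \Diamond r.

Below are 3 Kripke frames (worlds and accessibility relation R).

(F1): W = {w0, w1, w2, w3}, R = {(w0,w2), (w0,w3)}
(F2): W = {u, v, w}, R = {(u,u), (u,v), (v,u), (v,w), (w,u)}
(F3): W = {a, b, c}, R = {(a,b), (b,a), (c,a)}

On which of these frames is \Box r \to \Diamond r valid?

Frame correspondent (Sahlqvist): \forall x \exists y Rxy — i.e. seriality.
(F1): fails — world w1 has no successor.
(F2): ✓.
(F3): ✓.

(F2), (F3)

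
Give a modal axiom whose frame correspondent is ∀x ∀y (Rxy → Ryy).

□(□s → s)

A defining formula is □(□s → s) (the T□ axiom).
Suppose □(□s→s) is valid. Take Rxy and set V(s)={w : Ryw}. Then at y, □s holds; since □(□s→s) at x, □s→s at y, so s at y, i.e. Ryy.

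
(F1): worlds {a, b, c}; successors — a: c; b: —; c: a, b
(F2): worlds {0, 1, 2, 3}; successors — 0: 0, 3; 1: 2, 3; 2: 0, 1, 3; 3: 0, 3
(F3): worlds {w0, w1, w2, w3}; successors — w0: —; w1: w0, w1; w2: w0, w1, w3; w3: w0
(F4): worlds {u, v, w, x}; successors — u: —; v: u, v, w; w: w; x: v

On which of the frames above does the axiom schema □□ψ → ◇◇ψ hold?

(F2)

Frame correspondent (Sahlqvist): ∀x ∃w (xR²w ∧ xR²w) — i.e. a generalized confluence (Geach) condition.
(F1): fails — at b but no w with bR²w and bR²w.
(F2): ✓.
(F3): fails — at w0 but no w with w0R²w and w0R²w.
(F4): fails — at u but no t with uR²t and uR²t.
Valid on: (F2).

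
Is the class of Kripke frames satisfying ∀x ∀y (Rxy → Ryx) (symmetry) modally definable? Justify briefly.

Yes, by p → □◇p

This is a Sahlqvist condition; the B axiom p → □◇p defines it.
Suppose p→□◇p is valid. Take Rxy and set V(p)={x}. Then p at x, so □◇p at x, so ◇p at y, so some z with Ryz has p; z=x, i.e. Ryx.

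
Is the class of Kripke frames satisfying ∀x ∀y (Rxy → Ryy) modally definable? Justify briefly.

This is a Sahlqvist condition; the T□ axiom □(□p → p) defines it.

Yes, by □(□p → p)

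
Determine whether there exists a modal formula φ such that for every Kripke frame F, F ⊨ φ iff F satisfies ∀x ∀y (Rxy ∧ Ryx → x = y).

No — not modally definable

Modal frame validity is preserved under surjective bounded morphisms.
The 8-cycle (worlds a,b,c,d,e,f,g,h with a→b→c→d→e→f→g→h→a) is antisymmetric. Sending even-indexed worlds to a and odd-indexed worlds to b is a surjective bounded morphism onto the two-world frame with a↔b, which is not antisymmetric.
Hence antisymmetry is not modally definable.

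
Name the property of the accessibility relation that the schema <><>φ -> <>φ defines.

Replacing φ by ¬φ and contraposing gives the equivalent schema □φ → □□φ.
Suppose □φ→□□φ is valid. Take Rxy, Ryz and set V(φ)={w : Rxw}. Then □φ at x, so □□φ at x, so □φ at y, so φ at z, i.e. Rxz.
Conversely, any frame satisfying forall x forall y forall z (Rxy & Ryz -> Rxz) validates the schema.
Frame condition: forall x forall y forall z (Rxy & Ryz -> Rxz).

transitivity: forall x forall y forall z (Rxy & Ryz -> Rxz)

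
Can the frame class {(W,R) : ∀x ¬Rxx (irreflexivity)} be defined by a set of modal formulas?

Not definable by any modal formula

Any modally definable frame class is closed under surjective bounded morphisms.
The 3-cycle (worlds w0,w1,w2 with w0→w1→w2→w0) is irreflexive, and the map sending every world to a single reflexive point • is a surjective bounded morphism (forth: every edge maps to (•,•); back: every world has a successor). So any modal formula valid on the 3-cycle is also valid on the reflexive point, which is not irreflexive.
So the class is not modally definable.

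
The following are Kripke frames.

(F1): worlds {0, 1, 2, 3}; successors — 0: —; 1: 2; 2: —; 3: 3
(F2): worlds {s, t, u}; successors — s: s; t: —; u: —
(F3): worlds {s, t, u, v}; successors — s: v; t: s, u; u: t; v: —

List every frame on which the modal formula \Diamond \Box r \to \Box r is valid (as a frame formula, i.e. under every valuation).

(F2)

The schema corresponds to the Euclidean property: \forall x \forall y \forall z (Rxy \wedge Rxz \to Ryz).
(F1): fails — R12 and R12 but not R22.
(F2): ✓.
(F3): fails — Rsv and Rsv but not Rvv.
Valid on: (F2).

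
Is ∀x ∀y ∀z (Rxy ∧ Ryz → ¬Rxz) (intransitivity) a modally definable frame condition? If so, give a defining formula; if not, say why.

Not modally definable

If a class were modally definable it would be closed under surjective bounded morphisms (Goldblatt–Thomason).
The 7-cycle (worlds s,t,u,v,w,x,y with s→t→u→v→w→x→y→s) is intransitive. Mapping every world to a single reflexive point • is a surjective bounded morphism; the reflexive point is not intransitive (R••∧R•• but R••).
Hence intransitivity is not modally definable.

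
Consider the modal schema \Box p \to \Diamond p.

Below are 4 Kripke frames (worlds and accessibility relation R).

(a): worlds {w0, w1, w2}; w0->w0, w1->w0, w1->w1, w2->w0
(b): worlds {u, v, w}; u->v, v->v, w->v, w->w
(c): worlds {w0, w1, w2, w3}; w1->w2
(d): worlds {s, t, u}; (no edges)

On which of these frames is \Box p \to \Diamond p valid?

The schema corresponds to seriality: \forall x \exists y Rxy.
(a): condition met.
(b): condition met.
(c): fails — world w0 has no successor.
(d): fails — world s has no successor.
Valid on: (a), (b).

(a), (b)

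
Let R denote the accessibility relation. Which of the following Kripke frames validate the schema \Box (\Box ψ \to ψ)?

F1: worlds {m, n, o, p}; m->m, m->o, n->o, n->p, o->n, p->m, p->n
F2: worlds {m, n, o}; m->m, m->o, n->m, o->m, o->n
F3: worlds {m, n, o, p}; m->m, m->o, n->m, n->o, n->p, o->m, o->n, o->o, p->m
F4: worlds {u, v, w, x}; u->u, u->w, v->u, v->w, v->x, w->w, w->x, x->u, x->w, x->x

F4

This is the axiom for shift-reflexivity; its first-order frame correspondent is \forall x \forall y (Rxy \to Ryy).
F1: fails — Ron but not Rnn.
F2: fails — Ron but not Rnn.
F3: fails — Ron but not Rnn.
F4: holds.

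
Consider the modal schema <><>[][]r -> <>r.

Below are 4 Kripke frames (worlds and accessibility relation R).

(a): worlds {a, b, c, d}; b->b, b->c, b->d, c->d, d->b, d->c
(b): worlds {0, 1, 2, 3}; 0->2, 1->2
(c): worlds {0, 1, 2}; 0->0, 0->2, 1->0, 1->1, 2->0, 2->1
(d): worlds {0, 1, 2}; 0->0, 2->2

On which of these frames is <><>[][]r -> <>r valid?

The schema corresponds to a generalized confluence (Geach) condition: forall x forall y (x R^2 y -> exists w (y R^2 w & xRw)).
(a): fails — cR²c but no w with cR²w and cRw.
(b): holds.
(c): holds.
(d): holds.
Valid on: (b), (c), (d).

(b), (c), (d)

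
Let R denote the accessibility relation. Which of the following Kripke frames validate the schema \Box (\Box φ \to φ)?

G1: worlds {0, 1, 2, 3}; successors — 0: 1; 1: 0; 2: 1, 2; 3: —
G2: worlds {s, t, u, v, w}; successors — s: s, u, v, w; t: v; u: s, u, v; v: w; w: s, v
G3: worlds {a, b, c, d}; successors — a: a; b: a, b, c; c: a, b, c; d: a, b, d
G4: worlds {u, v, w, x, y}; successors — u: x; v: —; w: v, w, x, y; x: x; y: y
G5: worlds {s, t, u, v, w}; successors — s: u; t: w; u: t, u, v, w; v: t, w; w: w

Frame correspondent (Sahlqvist): \forall x \forall y (Rxy \to Ryy) — i.e. shift-reflexivity.
G1: fails — R01 but not R11.
G2: fails — Ruv but not Rvv.
G3: holds.
G4: fails — Rwv but not Rvv.
G5: fails — Ruv but not Rvv.

G3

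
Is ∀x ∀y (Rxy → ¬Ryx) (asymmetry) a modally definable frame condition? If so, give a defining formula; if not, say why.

No

Any modally definable frame class is closed under surjective bounded morphisms.
The 4-cycle (worlds 0,1,2,3 with 0→1→2→3→0) is asymmetric. Mapping every world to a single reflexive point • is a surjective bounded morphism, and the reflexive point is not asymmetric (R•• but asymmetry requires ¬R••).
So no modal formula (or set of formulas) defines exactly the asymmetric frames.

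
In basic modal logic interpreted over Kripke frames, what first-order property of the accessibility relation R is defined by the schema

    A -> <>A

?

Equivalently (dual form): □A → A.
Suppose □A→A is valid. At any x set V(A)={w : Rxw}. Then □A holds at x, so A holds at x, i.e. Rxx.

reflexivity: forall x Rxx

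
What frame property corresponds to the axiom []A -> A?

Suppose □A→A is valid. At any x set V(A)={w : Rxw}. Then □A holds at x, so A holds at x, i.e. Rxx.
Conversely, any frame satisfying forall x Rxx validates the schema.
So the correspondent is reflexivity.

reflexivity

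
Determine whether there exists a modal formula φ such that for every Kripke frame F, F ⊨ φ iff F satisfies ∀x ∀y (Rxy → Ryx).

Definable; r → □◇r defines it

Yes: it is symmetry, defined by the B schema r → □◇r.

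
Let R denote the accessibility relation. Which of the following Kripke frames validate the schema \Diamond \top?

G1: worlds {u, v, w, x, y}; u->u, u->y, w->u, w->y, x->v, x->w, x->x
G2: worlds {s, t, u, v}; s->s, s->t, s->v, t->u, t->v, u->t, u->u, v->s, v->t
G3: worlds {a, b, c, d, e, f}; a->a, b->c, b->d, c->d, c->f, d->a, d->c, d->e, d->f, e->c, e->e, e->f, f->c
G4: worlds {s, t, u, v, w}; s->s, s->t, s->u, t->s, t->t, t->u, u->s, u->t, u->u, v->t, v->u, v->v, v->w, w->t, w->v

G2, G3, G4

Frame correspondent (Sahlqvist): \forall x \exists y Rxy — i.e. seriality.
G1: fails — world v has no successor.
G2: condition met.
G3: condition met.
G4: condition met.
Valid on: G2, G3, G4.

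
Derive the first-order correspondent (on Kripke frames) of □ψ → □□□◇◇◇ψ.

This is a Sahlqvist (Geach-type) schema ◇^0□^1ψ → □^3◇^3ψ.
Minimal-valuation argument: fix x; take any y with xR^0y and any z with xR^3z. Set V(ψ) to the set of worlds R-reachable from y in exactly 1 step. Then □^1ψ holds at y, so the antecedent holds at x; validity forces ◇^3ψ at z, giving a w with zR^3w and yR^1w.
First-order correspondent: ∀x ∀z (xR³z → ∃w (xRw ∧ zR³w)).

∀x ∀z (xR³z → ∃w (xRw ∧ zR³w))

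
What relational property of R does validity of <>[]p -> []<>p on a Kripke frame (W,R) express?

Suppose ◇□p→□◇p is valid. Take Rxy, Rxz and set V(p)={w : Ryw}. Then □p at y so ◇□p at x, so □◇p at x, so ◇p at z, giving w with Rzw and Ryw.

convergence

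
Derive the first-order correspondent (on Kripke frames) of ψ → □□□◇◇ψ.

∀x ∀z (xR³z → ∃w (x = w ∧ zR²w))

This is a Sahlqvist (Geach-type) schema ◇^0□^0ψ → □^3◇^2ψ.
Minimal-valuation argument: fix x; take any y with xR^0y and any z with xR^3z. Set V(ψ) to the set of worlds R-reachable from y in exactly 0 steps. Then □^0ψ holds at y, so the antecedent holds at x; validity forces ◇^2ψ at z, giving a w with zR^2w and yR^0w.
First-order correspondent: ∀x ∀z (xR³z → ∃w (x = w ∧ zR²w)).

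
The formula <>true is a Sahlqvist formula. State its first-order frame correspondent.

seriality

This is a form of the D axiom.
It corresponds to seriality: forall x exists y Rxy.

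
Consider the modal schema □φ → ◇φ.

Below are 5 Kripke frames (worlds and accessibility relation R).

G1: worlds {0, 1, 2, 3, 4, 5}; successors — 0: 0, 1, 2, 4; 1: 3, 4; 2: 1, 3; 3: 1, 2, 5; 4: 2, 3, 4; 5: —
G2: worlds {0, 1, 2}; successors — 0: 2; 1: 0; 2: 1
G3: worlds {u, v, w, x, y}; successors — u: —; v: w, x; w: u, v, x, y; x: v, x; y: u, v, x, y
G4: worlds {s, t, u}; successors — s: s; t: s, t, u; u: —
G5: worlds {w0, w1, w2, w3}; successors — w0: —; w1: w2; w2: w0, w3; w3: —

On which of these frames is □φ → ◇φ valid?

G2

This is the axiom for seriality; its first-order frame correspondent is ∀x ∃y Rxy.
G1: fails — world 5 has no successor.
G2: satisfies the condition.
G3: fails — world u has no successor.
G4: fails — world u has no successor.
G5: fails — world w0 has no successor.
Valid on: G2.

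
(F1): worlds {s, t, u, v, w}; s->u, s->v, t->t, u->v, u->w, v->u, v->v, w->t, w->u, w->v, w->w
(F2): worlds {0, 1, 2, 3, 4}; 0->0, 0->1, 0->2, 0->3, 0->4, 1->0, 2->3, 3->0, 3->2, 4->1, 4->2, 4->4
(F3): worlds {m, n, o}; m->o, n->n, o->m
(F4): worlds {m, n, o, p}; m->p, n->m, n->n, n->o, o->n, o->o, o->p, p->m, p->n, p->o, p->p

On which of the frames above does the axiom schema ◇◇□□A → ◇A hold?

The schema corresponds to a generalized confluence (Geach) condition: ∀x ∀y (xR²y → ∃w (yR²w ∧ xRw)).
(F1): fails — uR²t but no w* with tR²w* and uRw*.
(F2): fails — 2R²2 but no w with 2R²w and 2Rw.
(F3): fails — mR²m but no w with mR²w and mRw.
(F4): ✓.
Valid on: (F4).

(F4)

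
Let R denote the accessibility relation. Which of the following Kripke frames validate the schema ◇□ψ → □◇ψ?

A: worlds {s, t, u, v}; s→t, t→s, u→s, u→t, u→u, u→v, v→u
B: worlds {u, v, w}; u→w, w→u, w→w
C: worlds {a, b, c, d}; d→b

B

This is the axiom for convergence; its first-order frame correspondent is ∀x ∀y ∀z (Rxy ∧ Rxz → ∃w (Ryw ∧ Rzw)).
A: fails — Ruv and Rut but v and t have no common successor.
B: satisfies the condition.
C: fails — Rdb and Rdb but b and b have no common successor.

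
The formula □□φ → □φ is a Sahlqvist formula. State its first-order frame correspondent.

Suppose □□φ→□φ is valid. Take Rxy and set V(φ)={w : xR²w}. Then □□φ at x, so □φ at x, so φ at y, i.e. ∃z(Rxz∧Rzy).

Density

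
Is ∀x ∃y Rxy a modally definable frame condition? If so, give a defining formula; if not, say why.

The condition is seriality. A defining modal formula is □p → ◇p.

Yes, by □p → ◇p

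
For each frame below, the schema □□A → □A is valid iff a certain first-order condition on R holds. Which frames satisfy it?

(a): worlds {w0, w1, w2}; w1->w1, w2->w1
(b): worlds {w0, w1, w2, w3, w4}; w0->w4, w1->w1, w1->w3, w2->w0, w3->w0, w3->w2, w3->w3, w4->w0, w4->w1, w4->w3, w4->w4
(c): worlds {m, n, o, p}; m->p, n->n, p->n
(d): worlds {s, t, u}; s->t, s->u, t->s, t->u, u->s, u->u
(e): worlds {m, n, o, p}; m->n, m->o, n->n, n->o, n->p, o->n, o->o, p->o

Frame correspondent (Sahlqvist): ∀x ∀y (Rxy → ∃z (Rxz ∧ Rzy)) — i.e. density.
(a): condition met.
(b): fails — Rw2w0 but no z with Rw2z and Rzw0.
(c): fails — Rmp but no z with Rmz and Rzp.
(d): fails — Rst but no z with Rsz and Rzt.
(e): condition met.
Valid on: (a), (e).

(a), (e)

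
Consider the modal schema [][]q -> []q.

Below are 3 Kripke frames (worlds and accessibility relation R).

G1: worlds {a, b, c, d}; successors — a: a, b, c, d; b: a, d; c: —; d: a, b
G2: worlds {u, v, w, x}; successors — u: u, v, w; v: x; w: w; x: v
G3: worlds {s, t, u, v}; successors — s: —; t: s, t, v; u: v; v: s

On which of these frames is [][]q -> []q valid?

G1

The schema corresponds to density: forall x forall y (Rxy -> exists z (Rxz & Rzy)).
G1: holds.
G2: fails — Rvx but no z with Rvz and Rzx.
G3: fails — Ruv but no z with Ruz and Rzv.
Valid on: G1.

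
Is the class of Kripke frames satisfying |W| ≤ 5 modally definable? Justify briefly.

No

Modal frame validity is preserved under disjoint unions.
Any modal formula valid on each of 6 disjoint one-world frames is valid on their disjoint union (validity is preserved under disjoint unions). Each one-world frame has |W|=1≤5, but the union has |W|=6.
So the class is not modally definable.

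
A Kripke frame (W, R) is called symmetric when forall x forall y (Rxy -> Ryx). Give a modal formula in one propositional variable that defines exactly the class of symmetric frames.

q → □◇q

A defining formula is q → □◇q (the B axiom).
Suppose q→□◇q is valid. Take Rxy and set V(q)={x}. Then q at x, so □◇q at x, so ◇q at y, so some z with Ryz has q; z=x, i.e. Ryx.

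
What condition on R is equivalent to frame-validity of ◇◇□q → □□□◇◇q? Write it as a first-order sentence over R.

This is a Sahlqvist (Geach-type) schema ◇^2□^1q → □^3◇^2q.
First-order correspondent: ∀x ∀y ∀z ((xR²y ∧ xR³z) → ∃w (yRw ∧ zR²w)).

∀x ∀y ∀z ((xR²y ∧ xR³z) → ∃w (yRw ∧ zR²w))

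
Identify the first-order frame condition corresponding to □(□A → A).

shift-reflexivity: ∀x ∀y (Rxy → Ryy)

Suppose □(□A→A) is valid. Take Rxy and set V(A)={w : Ryw}. Then at y, □A holds; since □(□A→A) at x, □A→A at y, so A at y, i.e. Ryy.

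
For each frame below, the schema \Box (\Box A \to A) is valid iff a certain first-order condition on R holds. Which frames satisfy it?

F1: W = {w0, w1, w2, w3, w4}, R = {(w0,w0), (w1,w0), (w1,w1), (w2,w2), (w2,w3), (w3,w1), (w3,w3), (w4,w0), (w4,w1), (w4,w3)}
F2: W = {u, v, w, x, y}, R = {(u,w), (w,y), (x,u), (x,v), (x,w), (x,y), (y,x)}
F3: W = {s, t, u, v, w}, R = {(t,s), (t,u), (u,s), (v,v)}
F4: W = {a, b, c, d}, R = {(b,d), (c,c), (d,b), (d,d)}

The schema corresponds to shift-reflexivity: \forall x \forall y (Rxy \to Ryy).
F1: condition met.
F2: fails — Rxw but not Rww.
F3: fails — Rus but not Rss.
F4: fails — Rdb but not Rbb.
Valid on: F1.

F1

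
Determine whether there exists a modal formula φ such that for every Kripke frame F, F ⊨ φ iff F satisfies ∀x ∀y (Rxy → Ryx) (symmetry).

This is a Sahlqvist condition; the B axiom r → □◇r defines it.
Suppose r→□◇r is valid. Take Rxy and set V(r)={x}. Then r at x, so □◇r at x, so ◇r at y, so some z with Ryz has r; z=x, i.e. Ryx.

Yes, by r → □◇r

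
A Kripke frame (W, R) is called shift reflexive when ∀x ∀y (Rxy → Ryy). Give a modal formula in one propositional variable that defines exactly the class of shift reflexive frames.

A defining formula is □(□q → q) (the T□ axiom).
Suppose □(□q→q) is valid. Take Rxy and set V(q)={w : Ryw}. Then at y, □q holds; since □(□q→q) at x, □q→q at y, so q at y, i.e. Ryy.

□(□q → q)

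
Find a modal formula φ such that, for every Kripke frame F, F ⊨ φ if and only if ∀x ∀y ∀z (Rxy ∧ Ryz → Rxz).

A defining formula is □s → □□s (the 4 axiom).

□s → □□s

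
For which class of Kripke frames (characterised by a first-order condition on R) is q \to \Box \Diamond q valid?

symmetry: \forall x \forall y (Rxy \to Ryx)

Suppose q→□◇q is valid. Take Rxy and set V(q)={x}. Then q at x, so □◇q at x, so ◇q at y, so some z with Ryz has q; z=x, i.e. Ryx.
The converse is a direct semantic check.
Frame condition: \forall x \forall y (Rxy \to Ryx).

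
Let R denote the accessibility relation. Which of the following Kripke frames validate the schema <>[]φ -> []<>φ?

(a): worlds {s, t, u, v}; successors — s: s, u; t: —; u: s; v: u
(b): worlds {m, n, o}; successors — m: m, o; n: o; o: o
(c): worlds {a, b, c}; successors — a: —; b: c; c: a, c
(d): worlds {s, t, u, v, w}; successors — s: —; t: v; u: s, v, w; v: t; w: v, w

(a), (b)

The schema corresponds to convergence: forall x forall y forall z (Rxy & Rxz -> exists w (Ryw & Rzw)).
(a): condition met.
(b): condition met.
(c): fails — Rca and Rca but a and a have no common successor.
(d): fails — Ruv and Ruw but v and w have no common successor.
Valid on: (a), (b).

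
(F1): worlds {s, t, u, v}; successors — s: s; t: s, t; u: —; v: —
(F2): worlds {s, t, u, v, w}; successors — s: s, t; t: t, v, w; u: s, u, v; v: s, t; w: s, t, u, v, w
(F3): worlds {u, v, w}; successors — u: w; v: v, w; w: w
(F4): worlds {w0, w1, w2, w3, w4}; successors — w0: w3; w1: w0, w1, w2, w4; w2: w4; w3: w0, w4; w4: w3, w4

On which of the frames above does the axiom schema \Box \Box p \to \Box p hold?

The schema corresponds to density: \forall x \forall y (Rxy \to \exists z (Rxz \wedge Rzy)).
(F1): satisfies the condition.
(F2): satisfies the condition.
(F3): satisfies the condition.
(F4): fails — Rw3w0 but no z with Rw3z and Rzw0.

(F1), (F2), (F3)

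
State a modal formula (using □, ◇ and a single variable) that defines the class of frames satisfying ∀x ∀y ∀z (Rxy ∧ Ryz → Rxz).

The condition is transitivity. The 4 schema □q → □□q defines it.

□q → □□q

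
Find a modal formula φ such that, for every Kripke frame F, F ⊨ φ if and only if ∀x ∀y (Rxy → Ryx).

A defining formula is q → □◇q (the B axiom).
Suppose q→□◇q is valid. Take Rxy and set V(q)={x}. Then q at x, so □◇q at x, so ◇q at y, so some z with Ryz has q; z=x, i.e. Ryx.

q → □◇q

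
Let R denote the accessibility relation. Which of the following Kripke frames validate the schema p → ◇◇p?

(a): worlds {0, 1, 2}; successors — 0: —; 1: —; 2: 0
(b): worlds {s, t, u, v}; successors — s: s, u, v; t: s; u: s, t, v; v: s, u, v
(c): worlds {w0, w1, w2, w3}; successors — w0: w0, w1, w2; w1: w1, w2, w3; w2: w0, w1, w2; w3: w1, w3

Frame correspondent (Sahlqvist): ∀x ∃w (x = w ∧ xR²w) — i.e. a generalized confluence (Geach) condition.
(a): fails — at 0 but no w with 0=w and 0R²w.
(b): fails — at t but no w with t=w and tR²w.
(c): condition met.

(c)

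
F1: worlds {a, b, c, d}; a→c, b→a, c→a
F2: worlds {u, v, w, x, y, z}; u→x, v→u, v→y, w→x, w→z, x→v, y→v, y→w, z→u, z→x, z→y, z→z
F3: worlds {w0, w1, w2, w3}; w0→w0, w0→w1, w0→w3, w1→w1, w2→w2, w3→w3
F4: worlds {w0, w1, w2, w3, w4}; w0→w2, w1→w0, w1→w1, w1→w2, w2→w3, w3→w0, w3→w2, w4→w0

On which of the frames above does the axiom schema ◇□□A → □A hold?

Frame correspondent (Sahlqvist): ∀x ∀y ∀z ((xRy ∧ xRz) → ∃w (yR²w ∧ z = w)) — i.e. a generalized confluence (Geach) condition.
F1: ✓.
F2: fails — uRx, uRx but no t with xR²t and x=t.
F3: fails — w0Rw1, w0Rw0 but no w with w1R²w and w0=w.
F4: fails — w1Rw0, w1Rw0 but no w with w0R²w and w0=w.
Valid on: F1.

F1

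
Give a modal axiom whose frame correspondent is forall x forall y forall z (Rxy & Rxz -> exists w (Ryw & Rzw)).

A defining formula is ◇□q → □◇q (the .2 axiom).
Suppose ◇□q→□◇q is valid. Take Rxy, Rxz and set V(q)={w : Ryw}. Then □q at y so ◇□q at x, so □◇q at x, so ◇q at z, giving w with Rzw and Ryw.

◇□q → □◇q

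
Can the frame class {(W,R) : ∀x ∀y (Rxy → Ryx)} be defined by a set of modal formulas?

Yes — defined by q → □◇q

Yes: it is symmetry, defined by the B schema q → □◇q.
Suppose q→□◇q is valid. Take Rxy and set V(q)={x}. Then q at x, so □◇q at x, so ◇q at y, so some z with Ryz has q; z=x, i.e. Ryx.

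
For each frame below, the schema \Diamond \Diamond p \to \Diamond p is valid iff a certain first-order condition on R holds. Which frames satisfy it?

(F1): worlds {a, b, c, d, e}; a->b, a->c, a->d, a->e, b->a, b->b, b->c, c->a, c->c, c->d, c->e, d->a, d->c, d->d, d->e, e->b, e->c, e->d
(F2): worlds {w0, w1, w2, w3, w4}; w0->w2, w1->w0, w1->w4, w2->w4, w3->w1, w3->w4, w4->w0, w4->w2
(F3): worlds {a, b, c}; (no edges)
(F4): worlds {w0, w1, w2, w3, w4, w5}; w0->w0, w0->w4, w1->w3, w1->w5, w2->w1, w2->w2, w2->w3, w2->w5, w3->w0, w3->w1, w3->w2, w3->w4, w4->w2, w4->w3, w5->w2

The schema corresponds to transitivity: \forall x \forall y \forall z (Rxy \wedge Ryz \to Rxz).
(F1): fails — Rbc and Rcd but not Rbd.
(F2): fails — Rw1w0 and Rw0w2 but not Rw1w2.
(F3): satisfies the condition.
(F4): fails — Rw1w5 and Rw5w2 but not Rw1w2.
Valid on: (F3).

(F3)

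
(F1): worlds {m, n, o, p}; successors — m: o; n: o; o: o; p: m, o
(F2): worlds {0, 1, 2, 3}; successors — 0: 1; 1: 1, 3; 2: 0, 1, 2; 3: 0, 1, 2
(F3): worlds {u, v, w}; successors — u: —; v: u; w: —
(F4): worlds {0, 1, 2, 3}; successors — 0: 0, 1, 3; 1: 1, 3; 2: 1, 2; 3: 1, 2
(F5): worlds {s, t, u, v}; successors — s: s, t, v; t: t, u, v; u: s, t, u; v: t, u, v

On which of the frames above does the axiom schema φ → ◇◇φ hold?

(F4), (F5)

This is the axiom for a generalized confluence (Geach) condition; its first-order frame correspondent is ∀x ∃w (x = w ∧ xR²w).
(F1): fails — at m but no w with m=w and mR²w.
(F2): fails — at 0 but no w with 0=w and 0R²w.
(F3): fails — at u but no t with u=t and uR²t.
(F4): condition met.
(F5): condition met.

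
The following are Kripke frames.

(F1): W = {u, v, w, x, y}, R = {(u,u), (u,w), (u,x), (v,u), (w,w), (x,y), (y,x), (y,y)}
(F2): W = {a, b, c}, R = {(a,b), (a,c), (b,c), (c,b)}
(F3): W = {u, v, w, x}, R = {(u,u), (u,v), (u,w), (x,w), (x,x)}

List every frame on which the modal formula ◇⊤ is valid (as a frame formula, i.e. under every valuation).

This is the axiom for seriality; its first-order frame correspondent is ∀x ∃y Rxy.
(F1): holds.
(F2): holds.
(F3): fails — world v has no successor.

(F1), (F2)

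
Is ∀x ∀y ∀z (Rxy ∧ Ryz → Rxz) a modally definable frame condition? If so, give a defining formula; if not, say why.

Definable; □p → □□p defines it

This is a Sahlqvist condition; the 4 axiom □p → □□p defines it.
Suppose □p→□□p is valid. Take Rxy, Ryz and set V(p)={w : Rxw}. Then □p at x, so □□p at x, so □p at y, so p at z, i.e. Rxz.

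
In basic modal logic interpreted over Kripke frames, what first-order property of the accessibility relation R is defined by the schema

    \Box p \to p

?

reflexivity

Suppose □p→p is valid. At any x set V(p)={w : Rxw}. Then □p holds at x, so p holds at x, i.e. Rxx.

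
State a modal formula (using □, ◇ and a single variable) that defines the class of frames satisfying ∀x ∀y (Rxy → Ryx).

This is symmetry; the standard corresponding axiom is B: s → □◇s.
Suppose s→□◇s is valid. Take Rxy and set V(s)={x}. Then s at x, so □◇s at x, so ◇s at y, so some z with Ryz has s; z=x, i.e. Ryx.

s → □◇s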